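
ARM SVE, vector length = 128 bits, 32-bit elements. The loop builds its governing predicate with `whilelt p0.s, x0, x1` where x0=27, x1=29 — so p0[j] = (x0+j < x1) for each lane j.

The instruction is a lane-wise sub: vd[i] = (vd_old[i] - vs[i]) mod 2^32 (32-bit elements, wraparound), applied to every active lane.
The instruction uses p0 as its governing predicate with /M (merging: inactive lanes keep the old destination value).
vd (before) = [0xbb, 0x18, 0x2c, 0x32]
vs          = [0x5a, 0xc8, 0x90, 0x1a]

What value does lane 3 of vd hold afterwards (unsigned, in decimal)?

register lanes = 128/32 = 4
p0[j] = (27+j < 29); true for j=0..1 → 2 lanes set
lane  0: sub(0xbb,0x5a) ⇒ 0x61
lane  1: sub(0x18,0xc8) ⇒ 0xffffff50
lane  2: tail/keep ⇒ 0x2c
lane  3: tail/keep ⇒ 0x32

vd[3] = 50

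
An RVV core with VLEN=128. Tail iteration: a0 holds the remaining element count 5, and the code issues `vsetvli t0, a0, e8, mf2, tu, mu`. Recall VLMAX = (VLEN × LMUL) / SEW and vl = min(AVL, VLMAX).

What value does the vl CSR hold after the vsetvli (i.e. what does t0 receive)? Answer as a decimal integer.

VLMAX = VLEN×LMUL/SEW = 128×1/2/8 = 8
AVL=5 ≤ VLMAX=8, so vl = 5

vl = 5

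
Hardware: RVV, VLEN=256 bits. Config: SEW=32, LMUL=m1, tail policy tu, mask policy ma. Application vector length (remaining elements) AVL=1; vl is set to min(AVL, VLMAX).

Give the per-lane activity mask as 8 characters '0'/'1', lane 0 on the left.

predicate = 10000000

lanes per group: 256·1/32 = 8
vl = min(AVL, VLMAX) = min(1, 8) = 1
bits (lane 0 leftmost): 10000000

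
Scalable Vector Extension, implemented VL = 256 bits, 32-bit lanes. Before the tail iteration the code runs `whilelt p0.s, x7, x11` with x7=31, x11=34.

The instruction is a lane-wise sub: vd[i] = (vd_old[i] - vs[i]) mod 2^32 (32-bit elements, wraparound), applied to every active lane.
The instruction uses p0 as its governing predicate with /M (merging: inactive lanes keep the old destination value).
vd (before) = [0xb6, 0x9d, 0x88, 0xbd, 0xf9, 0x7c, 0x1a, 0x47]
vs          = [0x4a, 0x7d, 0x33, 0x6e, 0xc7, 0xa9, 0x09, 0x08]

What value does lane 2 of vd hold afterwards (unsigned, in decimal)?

vd[2] = 85

register lanes = 256/32 = 8
whilelt: lane j active iff 31+j < 34 → j < 3 → 3 active
  i=0: sub(0xb6,0x4a) → 108
  i=1: sub(0x9d,0x7d) → 32
  i=2: sub(0x88,0x33) → 85
  i=3: tail/keep → 189
  i=4: tail/keep → 249
  i=5: tail/keep → 124
  i=6: tail/keep → 26
  i=7: tail/keep → 71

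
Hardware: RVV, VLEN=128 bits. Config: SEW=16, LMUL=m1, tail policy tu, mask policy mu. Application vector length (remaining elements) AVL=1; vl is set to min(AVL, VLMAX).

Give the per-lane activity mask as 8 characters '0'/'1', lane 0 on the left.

predicate = 10000000

VLMAX = VLEN×LMUL/SEW = 128×1/16 = 8
AVL=1 ≤ VLMAX=8, so vl = 1
bits (lane 0 leftmost): 10000000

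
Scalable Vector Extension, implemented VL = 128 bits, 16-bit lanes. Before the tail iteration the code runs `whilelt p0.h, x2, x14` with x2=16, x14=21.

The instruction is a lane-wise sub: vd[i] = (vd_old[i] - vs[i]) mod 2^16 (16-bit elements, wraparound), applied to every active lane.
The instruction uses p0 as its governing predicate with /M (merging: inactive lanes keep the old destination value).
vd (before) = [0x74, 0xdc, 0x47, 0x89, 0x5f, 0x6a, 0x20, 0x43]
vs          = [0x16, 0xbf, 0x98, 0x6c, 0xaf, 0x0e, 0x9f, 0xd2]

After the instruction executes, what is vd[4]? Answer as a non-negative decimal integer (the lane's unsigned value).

vd[4] = 65456

128-bit reg / 16-bit elem → 8 lanes
p0[j] = (16+j < 21); true for j=0..4 → 5 lanes set
  i=0: sub(0x74,0x16) → 94
  i=1: sub(0xdc,0xbf) → 29
  i=2: sub(0x47,0x98) → 65455
  i=3: sub(0x89,0x6c) → 29
  i=4: sub(0x5f,0xaf) → 65456
  i=5: tail/keep → 106
  i=6: tail/keep → 32
  i=7: tail/keep → 67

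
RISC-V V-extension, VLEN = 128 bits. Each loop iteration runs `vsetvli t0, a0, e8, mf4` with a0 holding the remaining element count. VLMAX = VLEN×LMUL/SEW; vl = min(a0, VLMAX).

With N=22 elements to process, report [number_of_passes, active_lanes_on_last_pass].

VLMAX = VLEN×LMUL/SEW = 128×1/4/8 = 4
N=22: ⌈22/4⌉ = 6 iters; last vl = 22 − 5×4 = 2

[iterations, last_vl] = [6, 2]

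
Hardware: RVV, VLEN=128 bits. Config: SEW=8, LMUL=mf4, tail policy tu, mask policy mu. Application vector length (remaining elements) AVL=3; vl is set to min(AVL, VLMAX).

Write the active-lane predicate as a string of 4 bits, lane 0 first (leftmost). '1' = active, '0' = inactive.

predicate = 1110

VLMAX = VLEN×LMUL/SEW = 128×1/4/8 = 4
vl ← min(3, 4) = 3
bits (lane 0 leftmost): 1110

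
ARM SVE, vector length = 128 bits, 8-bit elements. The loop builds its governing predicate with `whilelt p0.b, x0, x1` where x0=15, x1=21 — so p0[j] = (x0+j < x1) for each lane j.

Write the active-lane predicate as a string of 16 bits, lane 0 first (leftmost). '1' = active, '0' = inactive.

predicate = 1111110000000000

lane count: 128 div 8 = 16
p0[j] = (15+j < 21); true for j=0..5 → 6 lanes set
bits (lane 0 leftmost): 1111110000000000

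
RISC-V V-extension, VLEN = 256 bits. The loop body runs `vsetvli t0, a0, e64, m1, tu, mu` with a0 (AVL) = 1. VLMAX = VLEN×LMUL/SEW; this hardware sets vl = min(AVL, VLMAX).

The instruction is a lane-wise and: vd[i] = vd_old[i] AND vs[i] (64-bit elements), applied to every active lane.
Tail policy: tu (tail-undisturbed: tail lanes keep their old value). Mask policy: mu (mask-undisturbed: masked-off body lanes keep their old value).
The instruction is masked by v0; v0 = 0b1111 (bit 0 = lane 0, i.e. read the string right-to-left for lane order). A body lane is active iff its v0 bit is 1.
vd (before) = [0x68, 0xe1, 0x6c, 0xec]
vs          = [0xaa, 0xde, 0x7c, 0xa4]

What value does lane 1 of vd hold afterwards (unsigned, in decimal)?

VLMAX = (256 × 1) / 64 = 4 lanes
vl = min(AVL, VLMAX) = min(1, 4) = 1
lane  0: and(0x68,0xaa) ⇒ 0x28
lane  1: tail/keep ⇒ 0xe1
lane  2: tail/keep ⇒ 0x6c
lane  3: tail/keep ⇒ 0xec

vd[1] = 225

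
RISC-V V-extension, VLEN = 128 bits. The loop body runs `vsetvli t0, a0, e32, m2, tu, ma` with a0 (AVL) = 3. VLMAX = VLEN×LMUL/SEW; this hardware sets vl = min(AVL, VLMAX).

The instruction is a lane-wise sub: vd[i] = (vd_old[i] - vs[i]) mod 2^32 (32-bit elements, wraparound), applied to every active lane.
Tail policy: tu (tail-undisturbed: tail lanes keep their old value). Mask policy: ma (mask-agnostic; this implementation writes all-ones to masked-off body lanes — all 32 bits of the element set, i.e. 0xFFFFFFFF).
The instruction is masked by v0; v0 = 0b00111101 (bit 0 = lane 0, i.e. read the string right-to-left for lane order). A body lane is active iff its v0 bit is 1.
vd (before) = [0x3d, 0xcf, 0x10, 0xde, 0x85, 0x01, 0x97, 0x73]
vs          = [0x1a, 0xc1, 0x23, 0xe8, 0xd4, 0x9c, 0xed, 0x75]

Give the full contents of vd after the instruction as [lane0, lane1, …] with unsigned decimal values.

vd = [35, 4294967295, 4294967277, 222, 133, 1, 151, 115]

VLMAX = VLEN×LMUL/SEW = 128×2/32 = 8
vl ← min(3, 8) = 3
lane  0: sub(0x3d,0x1a) ⇒ 0x23
lane  1: mask-off/ones ⇒ 0xffffffff
lane  2: sub(0x10,0x23) ⇒ 0xffffffed
lane  3: tail/keep ⇒ 0xde
lane  4: tail/keep ⇒ 0x85
lane  5: tail/keep ⇒ 0x01
lane  6: tail/keep ⇒ 0x97
lane  7: tail/keep ⇒ 0x73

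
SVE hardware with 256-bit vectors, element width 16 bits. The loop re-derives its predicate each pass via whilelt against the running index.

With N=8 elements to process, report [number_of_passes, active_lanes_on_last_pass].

[iterations, last_vl] = [1, 8]

register lanes = 256/16 = 16
iterations = ceil(8/16) = 1; final-pass vl = 8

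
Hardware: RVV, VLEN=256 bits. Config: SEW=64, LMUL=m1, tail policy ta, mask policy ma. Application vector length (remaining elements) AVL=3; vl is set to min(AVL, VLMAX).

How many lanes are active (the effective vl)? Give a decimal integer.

vl = 3

lanes per group: 256·1/64 = 4
vl = min(AVL, VLMAX) = min(3, 4) = 3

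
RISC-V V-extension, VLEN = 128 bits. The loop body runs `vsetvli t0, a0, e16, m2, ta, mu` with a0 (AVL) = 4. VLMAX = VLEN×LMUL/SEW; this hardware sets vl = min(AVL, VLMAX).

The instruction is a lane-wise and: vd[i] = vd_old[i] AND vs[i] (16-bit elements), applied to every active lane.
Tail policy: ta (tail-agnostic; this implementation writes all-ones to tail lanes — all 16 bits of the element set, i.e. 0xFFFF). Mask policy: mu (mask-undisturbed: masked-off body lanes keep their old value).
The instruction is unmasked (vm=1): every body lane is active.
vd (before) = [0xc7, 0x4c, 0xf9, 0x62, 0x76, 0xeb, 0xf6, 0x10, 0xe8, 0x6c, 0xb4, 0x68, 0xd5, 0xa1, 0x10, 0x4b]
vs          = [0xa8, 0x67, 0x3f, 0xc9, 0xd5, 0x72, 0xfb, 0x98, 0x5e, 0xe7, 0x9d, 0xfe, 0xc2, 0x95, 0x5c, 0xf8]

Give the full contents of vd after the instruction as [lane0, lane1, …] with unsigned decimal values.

lanes per group: 128·2/16 = 16
vl ← min(4, 16) = 4
lane  0: and(0xc7,0xa8) ⇒ 0x80
lane  1: and(0x4c,0x67) ⇒ 0x44
lane  2: and(0xf9,0x3f) ⇒ 0x39
lane  3: and(0x62,0xc9) ⇒ 0x40
lane  4: tail/ones ⇒ 0xffff
lane  5: tail/ones ⇒ 0xffff
lane  6: tail/ones ⇒ 0xffff
lane  7: tail/ones ⇒ 0xffff
lane  8: tail/ones ⇒ 0xffff
lane  9: tail/ones ⇒ 0xffff
lane 10: tail/ones ⇒ 0xffff
lane 11: tail/ones ⇒ 0xffff
lane 12: tail/ones ⇒ 0xffff
lane 13: tail/ones ⇒ 0xffff
lane 14: tail/ones ⇒ 0xffff
lane 15: tail/ones ⇒ 0xffff

vd = [128, 68, 57, 64, 65535, 65535, 65535, 65535, 65535, 65535, 65535, 65535, 65535, 65535, 65535, 65535]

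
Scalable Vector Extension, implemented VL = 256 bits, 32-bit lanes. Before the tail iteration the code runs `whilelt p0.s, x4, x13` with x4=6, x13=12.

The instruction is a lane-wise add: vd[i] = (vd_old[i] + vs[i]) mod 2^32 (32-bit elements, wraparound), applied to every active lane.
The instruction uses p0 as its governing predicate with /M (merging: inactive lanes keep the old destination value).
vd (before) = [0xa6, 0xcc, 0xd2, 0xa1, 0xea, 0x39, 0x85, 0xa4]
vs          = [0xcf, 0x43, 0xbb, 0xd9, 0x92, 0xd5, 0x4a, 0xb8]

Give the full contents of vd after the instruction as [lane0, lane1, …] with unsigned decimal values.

vd = [373, 271, 397, 378, 380, 270, 133, 164]

256-bit reg / 32-bit elem → 8 lanes
p0[j] = (6+j < 12); true for j=0..5 → 6 lanes set
vd[0] add(0xa6,0xcf) -> 0x175
vd[1] add(0xcc,0x43) -> 0x10f
vd[2] add(0xd2,0xbb) -> 0x18d
vd[3] add(0xa1,0xd9) -> 0x17a
vd[4] add(0xea,0x92) -> 0x17c
vd[5] add(0x39,0xd5) -> 0x10e
vd[6] tail/keep -> 0x85
vd[7] tail/keep -> 0xa4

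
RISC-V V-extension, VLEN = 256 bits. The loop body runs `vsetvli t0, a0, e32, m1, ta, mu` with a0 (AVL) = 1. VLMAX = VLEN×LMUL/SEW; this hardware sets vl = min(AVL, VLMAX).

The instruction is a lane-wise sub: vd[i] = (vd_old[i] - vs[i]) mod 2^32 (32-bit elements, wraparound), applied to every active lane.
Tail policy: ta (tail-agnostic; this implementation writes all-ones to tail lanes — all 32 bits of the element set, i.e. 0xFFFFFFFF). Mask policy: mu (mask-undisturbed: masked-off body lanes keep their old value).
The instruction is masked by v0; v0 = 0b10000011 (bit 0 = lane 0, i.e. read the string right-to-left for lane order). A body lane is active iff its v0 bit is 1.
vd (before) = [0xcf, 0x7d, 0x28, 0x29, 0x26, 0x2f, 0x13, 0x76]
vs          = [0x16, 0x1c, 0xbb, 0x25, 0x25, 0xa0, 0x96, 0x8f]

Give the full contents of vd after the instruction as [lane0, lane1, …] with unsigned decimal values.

VLMAX = VLEN×LMUL/SEW = 256×1/32 = 8
AVL=1 ≤ VLMAX=8, so vl = 1
vd[0] sub(0xcf,0x16) -> 0xb9
vd[1] tail/ones -> 0xffffffff
vd[2] tail/ones -> 0xffffffff
vd[3] tail/ones -> 0xffffffff
vd[4] tail/ones -> 0xffffffff
vd[5] tail/ones -> 0xffffffff
vd[6] tail/ones -> 0xffffffff
vd[7] tail/ones -> 0xffffffff

vd = [185, 4294967295, 4294967295, 4294967295, 4294967295, 4294967295, 4294967295, 4294967295]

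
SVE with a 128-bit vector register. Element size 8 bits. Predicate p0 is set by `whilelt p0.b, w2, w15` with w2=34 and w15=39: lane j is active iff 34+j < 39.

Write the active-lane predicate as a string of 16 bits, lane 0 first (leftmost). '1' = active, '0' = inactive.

128-bit reg / 8-bit elem → 16 lanes
p0[j] = (34+j < 39); true for j=0..4 → 5 lanes set
bits (lane 0 leftmost): 1111100000000000

predicate = 1111100000000000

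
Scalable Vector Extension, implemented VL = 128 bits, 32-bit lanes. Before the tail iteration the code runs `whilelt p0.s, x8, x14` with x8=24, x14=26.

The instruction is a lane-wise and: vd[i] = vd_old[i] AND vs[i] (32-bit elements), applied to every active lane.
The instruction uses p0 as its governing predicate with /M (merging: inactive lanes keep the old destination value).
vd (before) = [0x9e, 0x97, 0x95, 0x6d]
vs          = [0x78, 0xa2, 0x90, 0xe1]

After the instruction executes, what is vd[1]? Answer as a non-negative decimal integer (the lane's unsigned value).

vd[1] = 130

128-bit reg / 32-bit elem → 4 lanes
whilelt: lane j active iff 24+j < 26 → j < 2 → 2 active
[0] and(0x9e,0x78) = 0x18
[1] and(0x97,0xa2) = 0x82
[2] tail/keep = 0x95
[3] tail/keep = 0x6d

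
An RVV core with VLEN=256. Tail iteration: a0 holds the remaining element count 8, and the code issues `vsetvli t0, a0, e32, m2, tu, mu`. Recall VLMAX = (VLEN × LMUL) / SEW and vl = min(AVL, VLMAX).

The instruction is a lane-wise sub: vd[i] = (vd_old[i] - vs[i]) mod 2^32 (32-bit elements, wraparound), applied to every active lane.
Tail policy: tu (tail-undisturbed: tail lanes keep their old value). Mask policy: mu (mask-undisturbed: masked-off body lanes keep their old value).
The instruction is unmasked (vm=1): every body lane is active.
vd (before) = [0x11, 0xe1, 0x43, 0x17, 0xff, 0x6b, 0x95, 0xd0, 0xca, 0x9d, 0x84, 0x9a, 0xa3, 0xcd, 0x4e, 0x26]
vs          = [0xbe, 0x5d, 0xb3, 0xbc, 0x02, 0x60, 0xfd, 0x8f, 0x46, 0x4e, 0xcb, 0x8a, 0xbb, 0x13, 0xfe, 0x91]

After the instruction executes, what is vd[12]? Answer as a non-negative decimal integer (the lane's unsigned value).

VLMAX = VLEN×LMUL/SEW = 256×2/32 = 16
AVL=8 ≤ VLMAX=16, so vl = 8
  i=0: sub(0x11,0xbe) → 4294967123
  i=1: sub(0xe1,0x5d) → 132
  i=2: sub(0x43,0xb3) → 4294967184
  i=3: sub(0x17,0xbc) → 4294967131
  i=4: sub(0xff,0x02) → 253
  i=5: sub(0x6b,0x60) → 11
  i=6: sub(0x95,0xfd) → 4294967192
  i=7: sub(0xd0,0x8f) → 65
  i=8: tail/keep → 202
  i=9: tail/keep → 157
  i=10: tail/keep → 132
  i=11: tail/keep → 154
  i=12: tail/keep → 163
  i=13: tail/keep → 205
  i=14: tail/keep → 78
  i=15: tail/keep → 38

vd[12] = 163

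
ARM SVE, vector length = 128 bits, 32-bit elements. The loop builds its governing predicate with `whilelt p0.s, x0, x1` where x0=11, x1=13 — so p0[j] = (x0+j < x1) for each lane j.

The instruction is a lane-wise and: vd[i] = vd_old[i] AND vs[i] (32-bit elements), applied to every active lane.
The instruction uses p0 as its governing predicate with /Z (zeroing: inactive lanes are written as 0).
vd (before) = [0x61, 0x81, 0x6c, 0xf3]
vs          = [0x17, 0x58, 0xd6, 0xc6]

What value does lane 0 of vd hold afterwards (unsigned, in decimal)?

vd[0] = 1

register lanes = 128/32 = 4
active while 11+j < 13, i.e. j ∈ [0,2) capped at 4 ⇒ 2
vd[0] and(0x61,0x17) -> 0x01
vd[1] and(0x81,0x58) -> 0x00
vd[2] tail/zero -> 0x00
vd[3] tail/zero -> 0x00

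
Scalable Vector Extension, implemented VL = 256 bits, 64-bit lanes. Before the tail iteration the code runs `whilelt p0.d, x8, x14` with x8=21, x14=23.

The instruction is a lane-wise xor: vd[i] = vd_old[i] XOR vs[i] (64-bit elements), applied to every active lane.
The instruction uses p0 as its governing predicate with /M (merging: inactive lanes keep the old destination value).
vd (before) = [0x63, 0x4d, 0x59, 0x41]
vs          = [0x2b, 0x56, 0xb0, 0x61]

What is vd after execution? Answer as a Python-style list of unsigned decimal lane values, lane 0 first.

vd = [72, 27, 89, 65]

lane count: 256 div 64 = 4
active while 21+j < 23, i.e. j ∈ [0,2) capped at 4 ⇒ 2
  i=0: xor(0x63,0x2b) → 72
  i=1: xor(0x4d,0x56) → 27
  i=2: tail/keep → 89
  i=3: tail/keep → 65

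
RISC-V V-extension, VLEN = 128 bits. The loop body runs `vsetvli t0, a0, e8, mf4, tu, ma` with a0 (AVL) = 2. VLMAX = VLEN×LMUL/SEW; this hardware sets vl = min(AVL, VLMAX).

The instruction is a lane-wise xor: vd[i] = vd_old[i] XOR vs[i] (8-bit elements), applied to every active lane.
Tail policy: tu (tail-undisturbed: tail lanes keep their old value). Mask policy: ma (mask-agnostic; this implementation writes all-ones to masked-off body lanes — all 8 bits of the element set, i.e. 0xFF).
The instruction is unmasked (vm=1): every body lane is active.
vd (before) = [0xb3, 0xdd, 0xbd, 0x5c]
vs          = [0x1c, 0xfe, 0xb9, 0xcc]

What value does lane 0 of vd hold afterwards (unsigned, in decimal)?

lanes per group: 128·1/4/8 = 4
vl ← min(2, 4) = 2
  i=0: xor(0xb3,0x1c) → 175
  i=1: xor(0xdd,0xfe) → 35
  i=2: tail/keep → 189
  i=3: tail/keep → 92

vd[0] = 175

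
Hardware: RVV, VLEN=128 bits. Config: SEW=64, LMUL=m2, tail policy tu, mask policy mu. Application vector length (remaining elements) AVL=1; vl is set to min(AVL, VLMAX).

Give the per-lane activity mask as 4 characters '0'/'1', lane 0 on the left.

VLMAX = (128 × 2) / 64 = 4 lanes
vl = min(AVL, VLMAX) = min(1, 4) = 1
bits (lane 0 leftmost): 1000

predicate = 1000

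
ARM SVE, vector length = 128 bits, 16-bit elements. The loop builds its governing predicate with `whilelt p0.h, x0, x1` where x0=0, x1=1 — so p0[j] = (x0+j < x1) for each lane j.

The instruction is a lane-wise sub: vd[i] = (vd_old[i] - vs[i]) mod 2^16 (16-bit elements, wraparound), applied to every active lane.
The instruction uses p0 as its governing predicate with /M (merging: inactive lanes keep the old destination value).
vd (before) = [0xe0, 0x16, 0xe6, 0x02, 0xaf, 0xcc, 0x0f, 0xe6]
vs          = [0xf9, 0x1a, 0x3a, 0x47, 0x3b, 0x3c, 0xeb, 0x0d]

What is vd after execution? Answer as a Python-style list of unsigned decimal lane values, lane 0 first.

128-bit reg / 16-bit elem → 8 lanes
active while 0+j < 1, i.e. j ∈ [0,1) capped at 8 ⇒ 1
  i=0: sub(0xe0,0xf9) → 65511
  i=1: tail/keep → 22
  i=2: tail/keep → 230
  i=3: tail/keep → 2
  i=4: tail/keep → 175
  i=5: tail/keep → 204
  i=6: tail/keep → 15
  i=7: tail/keep → 230

vd = [65511, 22, 230, 2, 175, 204, 15, 230]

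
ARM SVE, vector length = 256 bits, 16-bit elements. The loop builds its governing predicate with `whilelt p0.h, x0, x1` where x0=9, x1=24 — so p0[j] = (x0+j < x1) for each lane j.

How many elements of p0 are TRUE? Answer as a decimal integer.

vl = 15

lane count: 256 div 16 = 16
whilelt: lane j active iff 9+j < 24 → j < 15 → 15 active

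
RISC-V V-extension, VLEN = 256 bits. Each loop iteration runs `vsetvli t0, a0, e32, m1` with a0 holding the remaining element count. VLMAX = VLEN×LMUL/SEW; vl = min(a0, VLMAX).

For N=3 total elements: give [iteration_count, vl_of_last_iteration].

VLMAX = (256 × 1) / 32 = 8 lanes
3 elements at 8/iter → 1 passes, remainder 3 on the last

[iterations, last_vl] = [1, 3]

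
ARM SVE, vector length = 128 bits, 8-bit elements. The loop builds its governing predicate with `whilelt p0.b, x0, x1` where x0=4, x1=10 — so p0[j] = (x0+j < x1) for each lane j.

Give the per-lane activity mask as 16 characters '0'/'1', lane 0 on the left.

128-bit reg / 8-bit elem → 16 lanes
p0[j] = (4+j < 10); true for j=0..5 → 6 lanes set
bits (lane 0 leftmost): 1111110000000000

predicate = 1111110000000000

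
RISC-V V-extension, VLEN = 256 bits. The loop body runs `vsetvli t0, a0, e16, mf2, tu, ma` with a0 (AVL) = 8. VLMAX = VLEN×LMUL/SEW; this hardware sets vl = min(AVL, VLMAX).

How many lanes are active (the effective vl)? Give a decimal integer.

VLMAX = VLEN×LMUL/SEW = 256×1/2/16 = 8
vl ← min(8, 8) = 8

vl = 8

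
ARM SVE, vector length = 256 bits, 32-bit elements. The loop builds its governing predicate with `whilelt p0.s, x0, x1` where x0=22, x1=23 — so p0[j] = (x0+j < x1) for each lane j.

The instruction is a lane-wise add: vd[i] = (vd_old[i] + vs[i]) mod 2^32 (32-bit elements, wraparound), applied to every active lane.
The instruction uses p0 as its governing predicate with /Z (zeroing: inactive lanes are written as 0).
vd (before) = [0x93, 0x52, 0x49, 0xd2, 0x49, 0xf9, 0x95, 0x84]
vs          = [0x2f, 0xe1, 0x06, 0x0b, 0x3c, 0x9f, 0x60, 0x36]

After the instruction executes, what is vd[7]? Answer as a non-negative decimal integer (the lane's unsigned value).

256-bit reg / 32-bit elem → 8 lanes
whilelt: lane j active iff 22+j < 23 → j < 1 → 1 active
vd[0] add(0x93,0x2f) -> 0xc2
vd[1] tail/zero -> 0x00
vd[2] tail/zero -> 0x00
vd[3] tail/zero -> 0x00
vd[4] tail/zero -> 0x00
vd[5] tail/zero -> 0x00
vd[6] tail/zero -> 0x00
vd[7] tail/zero -> 0x00

vd[7] = 0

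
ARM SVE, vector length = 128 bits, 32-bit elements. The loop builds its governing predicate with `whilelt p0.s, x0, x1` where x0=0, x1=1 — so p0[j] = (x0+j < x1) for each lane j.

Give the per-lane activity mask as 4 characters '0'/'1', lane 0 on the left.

128-bit reg / 32-bit elem → 4 lanes
active while 0+j < 1, i.e. j ∈ [0,1) capped at 4 ⇒ 1
bits (lane 0 leftmost): 1000

predicate = 1000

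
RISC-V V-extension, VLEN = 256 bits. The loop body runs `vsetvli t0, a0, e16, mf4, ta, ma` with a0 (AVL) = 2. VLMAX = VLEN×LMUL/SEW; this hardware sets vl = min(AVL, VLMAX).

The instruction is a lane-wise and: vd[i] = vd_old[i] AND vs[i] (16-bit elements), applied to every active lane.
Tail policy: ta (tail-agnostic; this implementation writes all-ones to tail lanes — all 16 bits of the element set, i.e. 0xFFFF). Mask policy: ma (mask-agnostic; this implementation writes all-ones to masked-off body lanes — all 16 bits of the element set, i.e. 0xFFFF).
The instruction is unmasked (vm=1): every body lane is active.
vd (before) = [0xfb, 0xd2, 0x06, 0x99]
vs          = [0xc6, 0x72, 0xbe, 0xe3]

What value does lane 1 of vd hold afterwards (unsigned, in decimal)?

vd[1] = 82

VLMAX = (256 × 1/4) / 16 = 4 lanes
AVL=2 ≤ VLMAX=4, so vl = 2
  i=0: and(0xfb,0xc6) → 194
  i=1: and(0xd2,0x72) → 82
  i=2: tail/ones → 65535
  i=3: tail/ones → 65535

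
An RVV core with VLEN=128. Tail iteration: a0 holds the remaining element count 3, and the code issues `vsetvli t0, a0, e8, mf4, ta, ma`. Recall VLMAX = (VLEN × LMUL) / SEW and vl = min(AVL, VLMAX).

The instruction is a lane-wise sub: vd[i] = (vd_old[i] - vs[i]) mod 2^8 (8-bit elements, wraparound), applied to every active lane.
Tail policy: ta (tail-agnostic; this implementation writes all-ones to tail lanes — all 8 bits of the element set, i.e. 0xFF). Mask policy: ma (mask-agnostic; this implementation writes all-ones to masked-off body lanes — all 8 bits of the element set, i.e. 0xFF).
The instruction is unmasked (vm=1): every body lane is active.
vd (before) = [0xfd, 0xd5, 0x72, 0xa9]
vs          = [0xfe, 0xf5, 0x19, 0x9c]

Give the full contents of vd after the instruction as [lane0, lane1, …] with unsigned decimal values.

VLMAX = VLEN×LMUL/SEW = 128×1/4/8 = 4
vl = min(AVL, VLMAX) = min(3, 4) = 3
vd[0] sub(0xfd,0xfe) -> 0xff
vd[1] sub(0xd5,0xf5) -> 0xe0
vd[2] sub(0x72,0x19) -> 0x59
vd[3] tail/ones -> 0xff

vd = [255, 224, 89, 255]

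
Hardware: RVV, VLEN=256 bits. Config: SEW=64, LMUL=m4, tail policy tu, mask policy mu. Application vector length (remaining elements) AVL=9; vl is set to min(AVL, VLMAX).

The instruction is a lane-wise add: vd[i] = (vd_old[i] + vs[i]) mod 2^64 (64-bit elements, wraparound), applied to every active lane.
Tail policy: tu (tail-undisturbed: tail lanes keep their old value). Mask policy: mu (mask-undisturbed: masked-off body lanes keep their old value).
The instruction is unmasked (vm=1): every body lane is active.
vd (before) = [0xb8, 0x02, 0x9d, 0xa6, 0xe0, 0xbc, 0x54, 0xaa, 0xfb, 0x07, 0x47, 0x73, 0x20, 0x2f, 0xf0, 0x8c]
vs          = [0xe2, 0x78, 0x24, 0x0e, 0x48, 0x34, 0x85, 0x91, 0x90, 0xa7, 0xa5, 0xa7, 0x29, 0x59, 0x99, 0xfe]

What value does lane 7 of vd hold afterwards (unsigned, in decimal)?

vd[7] = 315

VLMAX = VLEN×LMUL/SEW = 256×4/64 = 16
AVL=9 ≤ VLMAX=16, so vl = 9
lane  0: add(0xb8,0xe2) ⇒ 0x19a
lane  1: add(0x02,0x78) ⇒ 0x7a
lane  2: add(0x9d,0x24) ⇒ 0xc1
lane  3: add(0xa6,0x0e) ⇒ 0xb4
lane  4: add(0xe0,0x48) ⇒ 0x128
lane  5: add(0xbc,0x34) ⇒ 0xf0
lane  6: add(0x54,0x85) ⇒ 0xd9
lane  7: add(0xaa,0x91) ⇒ 0x13b
lane  8: add(0xfb,0x90) ⇒ 0x18b
lane  9: tail/keep ⇒ 0x07
lane 10: tail/keep ⇒ 0x47
lane 11: tail/keep ⇒ 0x73
lane 12: tail/keep ⇒ 0x20
lane 13: tail/keep ⇒ 0x2f
lane 14: tail/keep ⇒ 0xf0
lane 15: tail/keep ⇒ 0x8c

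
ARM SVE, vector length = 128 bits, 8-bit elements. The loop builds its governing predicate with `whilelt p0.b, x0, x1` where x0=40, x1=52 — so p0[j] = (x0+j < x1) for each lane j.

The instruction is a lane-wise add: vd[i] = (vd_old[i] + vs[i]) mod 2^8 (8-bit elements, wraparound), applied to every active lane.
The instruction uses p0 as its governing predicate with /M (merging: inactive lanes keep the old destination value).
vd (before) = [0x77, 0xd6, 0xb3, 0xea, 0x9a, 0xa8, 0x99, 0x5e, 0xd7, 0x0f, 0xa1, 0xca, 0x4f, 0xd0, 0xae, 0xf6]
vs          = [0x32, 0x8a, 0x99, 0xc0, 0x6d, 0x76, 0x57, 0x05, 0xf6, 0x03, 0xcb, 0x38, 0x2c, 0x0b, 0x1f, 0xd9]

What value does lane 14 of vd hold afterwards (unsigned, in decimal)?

vd[14] = 174

128-bit reg / 8-bit elem → 16 lanes
active while 40+j < 52, i.e. j ∈ [0,12) capped at 16 ⇒ 12
  i=0: add(0x77,0x32) → 169
  i=1: add(0xd6,0x8a) → 96
  i=2: add(0xb3,0x99) → 76
  i=3: add(0xea,0xc0) → 170
  i=4: add(0x9a,0x6d) → 7
  i=5: add(0xa8,0x76) → 30
  i=6: add(0x99,0x57) → 240
  i=7: add(0x5e,0x05) → 99
  i=8: add(0xd7,0xf6) → 205
  i=9: add(0x0f,0x03) → 18
  i=10: add(0xa1,0xcb) → 108
  i=11: add(0xca,0x38) → 2
  i=12: tail/keep → 79
  i=13: tail/keep → 208
  i=14: tail/keep → 174
  i=15: tail/keep → 246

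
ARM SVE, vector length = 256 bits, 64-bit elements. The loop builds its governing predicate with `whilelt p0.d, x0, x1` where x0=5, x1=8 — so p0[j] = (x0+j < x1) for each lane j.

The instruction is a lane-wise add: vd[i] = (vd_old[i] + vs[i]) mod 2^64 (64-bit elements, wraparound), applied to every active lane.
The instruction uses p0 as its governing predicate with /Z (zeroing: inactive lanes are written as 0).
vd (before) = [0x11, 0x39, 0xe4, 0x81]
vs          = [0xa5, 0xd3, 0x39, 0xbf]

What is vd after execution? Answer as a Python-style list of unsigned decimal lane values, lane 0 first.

lane count: 256 div 64 = 4
active while 5+j < 8, i.e. j ∈ [0,3) capped at 4 ⇒ 3
lane  0: add(0x11,0xa5) ⇒ 0xb6
lane  1: add(0x39,0xd3) ⇒ 0x10c
lane  2: add(0xe4,0x39) ⇒ 0x11d
lane  3: tail/zero ⇒ 0x00

vd = [182, 268, 285, 0]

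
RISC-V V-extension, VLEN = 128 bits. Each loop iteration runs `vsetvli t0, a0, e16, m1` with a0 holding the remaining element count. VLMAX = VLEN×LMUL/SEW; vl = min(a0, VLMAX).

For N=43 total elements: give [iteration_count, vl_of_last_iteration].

[iterations, last_vl] = [6, 3]

VLMAX = VLEN×LMUL/SEW = 128×1/16 = 8
iterations = ceil(43/8) = 6; final-pass vl = 3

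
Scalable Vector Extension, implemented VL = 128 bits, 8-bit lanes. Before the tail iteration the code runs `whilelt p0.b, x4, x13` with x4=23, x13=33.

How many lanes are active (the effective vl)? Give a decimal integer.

lane count: 128 div 8 = 16
whilelt: lane j active iff 23+j < 33 → j < 10 → 10 active

vl = 10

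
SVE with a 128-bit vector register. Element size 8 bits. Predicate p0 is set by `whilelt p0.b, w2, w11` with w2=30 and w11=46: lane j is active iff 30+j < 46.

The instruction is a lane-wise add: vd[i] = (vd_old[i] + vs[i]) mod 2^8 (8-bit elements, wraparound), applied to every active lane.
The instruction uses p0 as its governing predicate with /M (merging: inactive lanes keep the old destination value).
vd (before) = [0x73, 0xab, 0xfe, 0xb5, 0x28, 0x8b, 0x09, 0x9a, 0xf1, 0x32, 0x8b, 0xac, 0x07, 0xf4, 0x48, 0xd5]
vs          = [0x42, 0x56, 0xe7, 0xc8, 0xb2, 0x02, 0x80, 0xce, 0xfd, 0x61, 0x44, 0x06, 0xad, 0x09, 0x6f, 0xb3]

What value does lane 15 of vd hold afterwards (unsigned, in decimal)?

vd[15] = 136

lane count: 128 div 8 = 16
p0[j] = (30+j < 46); true for j=0..15 → 16 lanes set
  i=0: add(0x73,0x42) → 181
  i=1: add(0xab,0x56) → 1
  i=2: add(0xfe,0xe7) → 229
  i=3: add(0xb5,0xc8) → 125
  i=4: add(0x28,0xb2) → 218
  i=5: add(0x8b,0x02) → 141
  i=6: add(0x09,0x80) → 137
  i=7: add(0x9a,0xce) → 104
  i=8: add(0xf1,0xfd) → 238
  i=9: add(0x32,0x61) → 147
  i=10: add(0x8b,0x44) → 207
  i=11: add(0xac,0x06) → 178
  i=12: add(0x07,0xad) → 180
  i=13: add(0xf4,0x09) → 253
  i=14: add(0x48,0x6f) → 183
  i=15: add(0xd5,0xb3) → 136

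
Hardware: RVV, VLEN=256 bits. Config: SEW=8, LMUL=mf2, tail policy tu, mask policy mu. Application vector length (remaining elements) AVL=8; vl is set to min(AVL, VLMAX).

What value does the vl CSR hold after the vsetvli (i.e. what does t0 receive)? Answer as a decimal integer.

VLMAX = VLEN×LMUL/SEW = 256×1/2/8 = 16
vl ← min(8, 16) = 8

vl = 8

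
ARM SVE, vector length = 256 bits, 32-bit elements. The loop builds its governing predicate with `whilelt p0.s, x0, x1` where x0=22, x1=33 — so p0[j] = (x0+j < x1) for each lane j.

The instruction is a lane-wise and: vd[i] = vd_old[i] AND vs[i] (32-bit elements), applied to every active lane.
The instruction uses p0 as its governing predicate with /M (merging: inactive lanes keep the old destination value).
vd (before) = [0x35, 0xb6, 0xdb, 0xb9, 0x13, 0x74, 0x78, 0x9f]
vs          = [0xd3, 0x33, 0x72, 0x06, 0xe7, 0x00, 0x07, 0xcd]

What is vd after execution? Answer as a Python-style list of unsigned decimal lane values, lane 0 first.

vd = [17, 50, 82, 0, 3, 0, 0, 141]

256-bit reg / 32-bit elem → 8 lanes
p0[j] = (22+j < 33); true for j=0..7 → 8 lanes set
  i=0: and(0x35,0xd3) → 17
  i=1: and(0xb6,0x33) → 50
  i=2: and(0xdb,0x72) → 82
  i=3: and(0xb9,0x06) → 0
  i=4: and(0x13,0xe7) → 3
  i=5: and(0x74,0x00) → 0
  i=6: and(0x78,0x07) → 0
  i=7: and(0x9f,0xcd) → 141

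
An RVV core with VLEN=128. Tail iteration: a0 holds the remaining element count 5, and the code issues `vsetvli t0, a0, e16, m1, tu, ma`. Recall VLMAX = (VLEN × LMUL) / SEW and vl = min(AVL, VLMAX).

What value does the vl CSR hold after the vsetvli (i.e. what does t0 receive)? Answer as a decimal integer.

lanes per group: 128·1/16 = 8
vl ← min(5, 8) = 5

vl = 5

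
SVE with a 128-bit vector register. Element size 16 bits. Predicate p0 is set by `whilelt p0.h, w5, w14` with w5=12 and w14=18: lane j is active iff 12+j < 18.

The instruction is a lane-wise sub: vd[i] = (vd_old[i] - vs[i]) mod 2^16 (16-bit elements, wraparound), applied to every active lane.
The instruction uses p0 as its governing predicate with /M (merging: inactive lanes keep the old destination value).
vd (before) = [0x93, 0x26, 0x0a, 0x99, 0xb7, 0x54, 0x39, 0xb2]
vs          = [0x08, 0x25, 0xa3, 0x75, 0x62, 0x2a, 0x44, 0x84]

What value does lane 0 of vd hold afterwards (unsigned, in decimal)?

vd[0] = 139

128-bit reg / 16-bit elem → 8 lanes
active while 12+j < 18, i.e. j ∈ [0,6) capped at 8 ⇒ 6
vd[0] sub(0x93,0x08) -> 0x8b
vd[1] sub(0x26,0x25) -> 0x01
vd[2] sub(0x0a,0xa3) -> 0xff67
vd[3] sub(0x99,0x75) -> 0x24
vd[4] sub(0xb7,0x62) -> 0x55
vd[5] sub(0x54,0x2a) -> 0x2a
vd[6] tail/keep -> 0x39
vd[7] tail/keep -> 0xb2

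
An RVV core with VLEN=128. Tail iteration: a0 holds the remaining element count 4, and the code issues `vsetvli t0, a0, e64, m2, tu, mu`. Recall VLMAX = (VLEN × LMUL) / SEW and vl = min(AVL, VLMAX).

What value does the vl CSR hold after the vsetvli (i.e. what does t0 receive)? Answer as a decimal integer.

VLMAX = (128 × 2) / 64 = 4 lanes
vl ← min(4, 4) = 4

vl = 4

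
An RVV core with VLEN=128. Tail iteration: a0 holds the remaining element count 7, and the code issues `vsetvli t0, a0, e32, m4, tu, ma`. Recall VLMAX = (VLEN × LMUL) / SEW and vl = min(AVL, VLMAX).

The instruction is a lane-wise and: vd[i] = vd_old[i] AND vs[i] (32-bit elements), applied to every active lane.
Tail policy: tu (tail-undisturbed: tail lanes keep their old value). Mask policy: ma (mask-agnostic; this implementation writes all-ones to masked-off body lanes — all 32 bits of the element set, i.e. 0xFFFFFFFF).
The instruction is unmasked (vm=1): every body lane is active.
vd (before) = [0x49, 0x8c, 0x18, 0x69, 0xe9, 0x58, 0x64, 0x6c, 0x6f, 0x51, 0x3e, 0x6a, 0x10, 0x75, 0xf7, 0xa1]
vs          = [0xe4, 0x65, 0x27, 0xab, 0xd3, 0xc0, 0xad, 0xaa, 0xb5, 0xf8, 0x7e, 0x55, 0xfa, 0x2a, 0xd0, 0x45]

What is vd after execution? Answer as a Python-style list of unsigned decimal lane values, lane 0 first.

vd = [64, 4, 0, 41, 193, 64, 36, 108, 111, 81, 62, 106, 16, 117, 247, 161]

VLMAX = (128 × 4) / 32 = 16 lanes
vl = min(AVL, VLMAX) = min(7, 16) = 7
[0] and(0x49,0xe4) = 0x40
[1] and(0x8c,0x65) = 0x04
[2] and(0x18,0x27) = 0x00
[3] and(0x69,0xab) = 0x29
[4] and(0xe9,0xd3) = 0xc1
[5] and(0x58,0xc0) = 0x40
[6] and(0x64,0xad) = 0x24
[7] tail/keep = 0x6c
[8] tail/keep = 0x6f
[9] tail/keep = 0x51
[10] tail/keep = 0x3e
[11] tail/keep = 0x6a
[12] tail/keep = 0x10
[13] tail/keep = 0x75
[14] tail/keep = 0xf7
[15] tail/keep = 0xa1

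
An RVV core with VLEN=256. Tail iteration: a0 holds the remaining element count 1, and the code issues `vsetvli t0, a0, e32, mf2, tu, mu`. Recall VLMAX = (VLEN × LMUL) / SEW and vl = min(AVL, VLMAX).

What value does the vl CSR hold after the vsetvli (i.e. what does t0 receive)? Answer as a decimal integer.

vl = 1

VLMAX = VLEN×LMUL/SEW = 256×1/2/32 = 4
vl = min(AVL, VLMAX) = min(1, 4) = 1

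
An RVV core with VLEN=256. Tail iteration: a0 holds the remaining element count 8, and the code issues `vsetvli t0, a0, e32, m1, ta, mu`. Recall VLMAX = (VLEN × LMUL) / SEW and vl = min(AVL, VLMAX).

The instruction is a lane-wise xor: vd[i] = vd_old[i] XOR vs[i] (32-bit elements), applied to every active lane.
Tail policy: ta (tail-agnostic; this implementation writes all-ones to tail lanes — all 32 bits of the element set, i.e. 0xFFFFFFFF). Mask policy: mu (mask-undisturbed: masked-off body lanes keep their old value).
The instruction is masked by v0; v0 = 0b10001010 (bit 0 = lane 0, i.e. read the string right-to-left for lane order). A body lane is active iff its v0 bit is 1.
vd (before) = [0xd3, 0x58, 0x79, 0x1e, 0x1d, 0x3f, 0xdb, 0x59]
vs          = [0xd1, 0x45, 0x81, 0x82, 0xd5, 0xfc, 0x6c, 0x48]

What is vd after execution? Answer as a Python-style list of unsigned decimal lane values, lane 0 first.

vd = [211, 29, 121, 156, 29, 63, 219, 17]

VLMAX = (256 × 1) / 32 = 8 lanes
AVL=8 ≤ VLMAX=8, so vl = 8
[0] mask-off/keep = 0xd3
[1] xor(0x58,0x45) = 0x1d
[2] mask-off/keep = 0x79
[3] xor(0x1e,0x82) = 0x9c
[4] mask-off/keep = 0x1d
[5] mask-off/keep = 0x3f
[6] mask-off/keep = 0xdb
[7] xor(0x59,0x48) = 0x11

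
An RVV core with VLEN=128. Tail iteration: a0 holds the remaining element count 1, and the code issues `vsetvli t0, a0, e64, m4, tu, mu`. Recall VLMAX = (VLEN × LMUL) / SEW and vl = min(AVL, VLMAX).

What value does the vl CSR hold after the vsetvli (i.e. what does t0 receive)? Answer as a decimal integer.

vl = 1

VLMAX = VLEN×LMUL/SEW = 128×4/64 = 8
vl = min(AVL, VLMAX) = min(1, 8) = 1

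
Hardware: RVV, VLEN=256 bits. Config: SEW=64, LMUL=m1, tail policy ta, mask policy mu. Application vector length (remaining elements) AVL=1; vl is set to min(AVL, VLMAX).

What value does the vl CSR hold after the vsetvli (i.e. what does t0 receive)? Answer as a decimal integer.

vl = 1

VLMAX = (256 × 1) / 64 = 4 lanes
AVL=1 ≤ VLMAX=4, so vl = 1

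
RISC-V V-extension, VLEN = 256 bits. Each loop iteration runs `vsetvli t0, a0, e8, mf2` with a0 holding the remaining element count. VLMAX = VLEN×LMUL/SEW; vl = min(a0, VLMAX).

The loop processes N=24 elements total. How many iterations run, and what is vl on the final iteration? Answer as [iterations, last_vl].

[iterations, last_vl] = [2, 8]

lanes per group: 256·1/2/8 = 16
N=24: ⌈24/16⌉ = 2 iters; last vl = 24 − 1×16 = 8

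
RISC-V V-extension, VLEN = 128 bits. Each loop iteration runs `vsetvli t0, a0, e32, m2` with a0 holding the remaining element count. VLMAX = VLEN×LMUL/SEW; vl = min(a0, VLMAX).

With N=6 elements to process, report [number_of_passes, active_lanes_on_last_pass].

[iterations, last_vl] = [1, 6]

lanes per group: 128·2/32 = 8
6 elements at 8/iter → 1 passes, remainder 6 on the last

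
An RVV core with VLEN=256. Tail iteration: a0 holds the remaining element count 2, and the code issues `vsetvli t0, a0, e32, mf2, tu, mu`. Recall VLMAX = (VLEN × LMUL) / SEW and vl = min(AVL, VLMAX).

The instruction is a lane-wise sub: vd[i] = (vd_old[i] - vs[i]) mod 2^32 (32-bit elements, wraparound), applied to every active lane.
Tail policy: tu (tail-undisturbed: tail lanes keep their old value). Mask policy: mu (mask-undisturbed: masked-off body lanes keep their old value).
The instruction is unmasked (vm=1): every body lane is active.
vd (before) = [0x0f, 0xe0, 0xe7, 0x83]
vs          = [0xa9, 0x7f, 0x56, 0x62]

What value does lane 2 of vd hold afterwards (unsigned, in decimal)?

VLMAX = (256 × 1/2) / 32 = 4 lanes
vl ← min(2, 4) = 2
  i=0: sub(0x0f,0xa9) → 4294967142
  i=1: sub(0xe0,0x7f) → 97
  i=2: tail/keep → 231
  i=3: tail/keep → 131

vd[2] = 231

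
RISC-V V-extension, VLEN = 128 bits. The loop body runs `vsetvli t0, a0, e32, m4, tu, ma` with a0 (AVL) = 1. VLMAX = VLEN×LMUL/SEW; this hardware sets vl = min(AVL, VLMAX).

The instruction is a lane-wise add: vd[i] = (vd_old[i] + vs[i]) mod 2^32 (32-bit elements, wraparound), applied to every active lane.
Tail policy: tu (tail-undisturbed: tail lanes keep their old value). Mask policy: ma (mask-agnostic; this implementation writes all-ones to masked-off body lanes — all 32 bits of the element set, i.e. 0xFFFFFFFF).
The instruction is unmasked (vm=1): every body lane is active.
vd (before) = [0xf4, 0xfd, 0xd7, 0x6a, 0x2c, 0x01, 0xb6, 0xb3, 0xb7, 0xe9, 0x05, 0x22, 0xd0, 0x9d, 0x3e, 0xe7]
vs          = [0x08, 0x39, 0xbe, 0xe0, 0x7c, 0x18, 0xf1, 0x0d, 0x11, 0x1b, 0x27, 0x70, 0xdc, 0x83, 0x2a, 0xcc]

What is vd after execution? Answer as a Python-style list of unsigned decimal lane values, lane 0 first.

VLMAX = (128 × 4) / 32 = 16 lanes
AVL=1 ≤ VLMAX=16, so vl = 1
[0] add(0xf4,0x08) = 0xfc
[1] tail/keep = 0xfd
[2] tail/keep = 0xd7
[3] tail/keep = 0x6a
[4] tail/keep = 0x2c
[5] tail/keep = 0x01
[6] tail/keep = 0xb6
[7] tail/keep = 0xb3
[8] tail/keep = 0xb7
[9] tail/keep = 0xe9
[10] tail/keep = 0x05
[11] tail/keep = 0x22
[12] tail/keep = 0xd0
[13] tail/keep = 0x9d
[14] tail/keep = 0x3e
[15] tail/keep = 0xe7

vd = [252, 253, 215, 106, 44, 1, 182, 179, 183, 233, 5, 34, 208, 157, 62, 231]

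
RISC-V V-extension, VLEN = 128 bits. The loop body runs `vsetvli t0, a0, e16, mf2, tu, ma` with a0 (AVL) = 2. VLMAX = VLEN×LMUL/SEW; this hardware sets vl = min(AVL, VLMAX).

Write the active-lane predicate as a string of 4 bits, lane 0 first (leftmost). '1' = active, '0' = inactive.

predicate = 1100

VLMAX = VLEN×LMUL/SEW = 128×1/2/16 = 4
vl ← min(2, 4) = 2
bits (lane 0 leftmost): 1100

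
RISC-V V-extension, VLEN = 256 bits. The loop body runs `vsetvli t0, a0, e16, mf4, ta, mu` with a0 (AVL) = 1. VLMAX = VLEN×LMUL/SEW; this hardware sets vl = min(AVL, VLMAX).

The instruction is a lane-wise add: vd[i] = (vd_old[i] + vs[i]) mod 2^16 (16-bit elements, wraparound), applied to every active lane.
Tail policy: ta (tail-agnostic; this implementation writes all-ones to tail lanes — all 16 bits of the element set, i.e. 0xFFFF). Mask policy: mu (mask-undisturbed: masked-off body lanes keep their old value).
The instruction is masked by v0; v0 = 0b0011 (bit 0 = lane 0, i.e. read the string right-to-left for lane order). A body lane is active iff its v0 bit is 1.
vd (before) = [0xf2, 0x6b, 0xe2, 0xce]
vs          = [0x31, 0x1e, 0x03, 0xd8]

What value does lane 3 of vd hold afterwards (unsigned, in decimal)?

VLMAX = VLEN×LMUL/SEW = 256×1/4/16 = 4
vl ← min(1, 4) = 1
  i=0: add(0xf2,0x31) → 291
  i=1: tail/ones → 65535
  i=2: tail/ones → 65535
  i=3: tail/ones → 65535

vd[3] = 65535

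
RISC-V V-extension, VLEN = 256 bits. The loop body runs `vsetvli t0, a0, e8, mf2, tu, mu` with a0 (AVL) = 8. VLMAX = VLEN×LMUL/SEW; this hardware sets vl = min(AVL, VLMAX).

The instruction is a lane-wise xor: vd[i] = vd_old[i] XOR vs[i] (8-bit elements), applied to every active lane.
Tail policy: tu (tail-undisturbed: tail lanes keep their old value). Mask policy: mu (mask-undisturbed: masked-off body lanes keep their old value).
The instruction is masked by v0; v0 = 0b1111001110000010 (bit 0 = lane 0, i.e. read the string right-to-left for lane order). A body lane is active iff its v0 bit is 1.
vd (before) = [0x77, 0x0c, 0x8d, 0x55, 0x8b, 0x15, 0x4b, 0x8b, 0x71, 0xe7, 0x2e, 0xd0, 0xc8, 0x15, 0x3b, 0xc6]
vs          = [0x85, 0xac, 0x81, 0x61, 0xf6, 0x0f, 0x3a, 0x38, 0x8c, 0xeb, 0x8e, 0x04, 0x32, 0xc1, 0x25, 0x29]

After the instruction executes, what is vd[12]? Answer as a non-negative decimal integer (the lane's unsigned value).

VLMAX = (256 × 1/2) / 8 = 16 lanes
vl = min(AVL, VLMAX) = min(8, 16) = 8
lane  0: mask-off/keep ⇒ 0x77
lane  1: xor(0x0c,0xac) ⇒ 0xa0
lane  2: mask-off/keep ⇒ 0x8d
lane  3: mask-off/keep ⇒ 0x55
lane  4: mask-off/keep ⇒ 0x8b
lane  5: mask-off/keep ⇒ 0x15
lane  6: mask-off/keep ⇒ 0x4b
lane  7: xor(0x8b,0x38) ⇒ 0xb3
lane  8: tail/keep ⇒ 0x71
lane  9: tail/keep ⇒ 0xe7
lane 10: tail/keep ⇒ 0x2e
lane 11: tail/keep ⇒ 0xd0
lane 12: tail/keep ⇒ 0xc8
lane 13: tail/keep ⇒ 0x15
lane 14: tail/keep ⇒ 0x3b
lane 15: tail/keep ⇒ 0xc6

vd[12] = 200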